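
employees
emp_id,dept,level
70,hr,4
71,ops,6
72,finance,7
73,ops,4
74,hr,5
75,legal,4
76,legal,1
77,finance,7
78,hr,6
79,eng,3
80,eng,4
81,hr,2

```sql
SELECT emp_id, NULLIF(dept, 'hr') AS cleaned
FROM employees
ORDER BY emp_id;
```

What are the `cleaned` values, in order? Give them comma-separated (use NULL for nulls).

emp_id=70: dept=hr vs hr: equal → NULL
emp_id=71: dept=ops vs hr: differ → ops
emp_id=72: dept=finance vs hr: differ → finance
emp_id=73: dept=ops vs hr: differ → ops
emp_id=74: dept=hr vs hr: equal → NULL
emp_id=75: dept=legal vs hr: differ → legal
emp_id=76: dept=legal vs hr: differ → legal
emp_id=77: dept=finance vs hr: differ → finance
emp_id=78: dept=hr vs hr: equal → NULL
emp_id=79: dept=eng vs hr: differ → eng
emp_id=80: dept=eng vs hr: differ → eng
emp_id=81: dept=hr vs hr: equal → NULL

NULL, ops, finance, ops, NULL, legal, legal, finance, NULL, eng, eng, NULL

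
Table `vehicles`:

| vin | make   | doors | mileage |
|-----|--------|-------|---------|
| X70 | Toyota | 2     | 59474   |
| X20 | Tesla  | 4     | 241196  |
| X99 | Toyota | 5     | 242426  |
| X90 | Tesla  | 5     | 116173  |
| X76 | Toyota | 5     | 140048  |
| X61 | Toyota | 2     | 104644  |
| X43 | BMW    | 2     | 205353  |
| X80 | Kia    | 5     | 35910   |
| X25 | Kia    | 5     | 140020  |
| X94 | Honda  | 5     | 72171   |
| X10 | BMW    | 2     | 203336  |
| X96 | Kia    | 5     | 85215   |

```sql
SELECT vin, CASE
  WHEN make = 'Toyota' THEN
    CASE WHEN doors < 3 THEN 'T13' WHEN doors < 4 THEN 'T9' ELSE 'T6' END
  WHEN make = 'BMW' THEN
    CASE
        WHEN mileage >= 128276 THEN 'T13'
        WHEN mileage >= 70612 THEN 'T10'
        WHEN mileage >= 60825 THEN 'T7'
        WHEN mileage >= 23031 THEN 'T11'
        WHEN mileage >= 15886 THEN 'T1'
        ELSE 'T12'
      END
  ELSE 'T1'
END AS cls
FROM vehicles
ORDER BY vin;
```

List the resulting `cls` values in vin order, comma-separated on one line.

T13, T1, T1, T13, T13, T13, T6, T1, T1, T1, T1, T6

vin=X10: make='BMW' → inner[mileage >= 128276] → T13
vin=X20: make='Tesla' → outer ELSE → T1
vin=X25: make='Kia' → outer ELSE → T1
vin=X43: make='BMW' → inner[mileage >= 128276] → T13
vin=X61: make='Toyota' → inner[doors < 3] → T13
vin=X70: make='Toyota' → inner[doors < 3] → T13
vin=X76: make='Toyota' → inner[ELSE] → T6
vin=X80: make='Kia' → outer ELSE → T1
vin=X90: make='Tesla' → outer ELSE → T1
vin=X94: make='Honda' → outer ELSE → T1
vin=X96: make='Kia' → outer ELSE → T1
vin=X99: make='Toyota' → inner[ELSE] → T6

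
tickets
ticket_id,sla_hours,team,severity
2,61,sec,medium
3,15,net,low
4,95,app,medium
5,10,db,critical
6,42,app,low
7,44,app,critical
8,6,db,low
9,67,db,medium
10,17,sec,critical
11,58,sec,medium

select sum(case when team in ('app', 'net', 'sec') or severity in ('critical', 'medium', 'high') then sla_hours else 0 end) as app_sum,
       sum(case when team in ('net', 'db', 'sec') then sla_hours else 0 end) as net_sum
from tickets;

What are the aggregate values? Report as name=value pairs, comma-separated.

[app_sum: team in ('app', 'net', 'sec') or severity in ('critical', 'medium', 'high')]
ticket_id=2: ✓ → 61
ticket_id=3: ✓ → 15
ticket_id=4: ✓ → 95
ticket_id=5: ✓ → 10
ticket_id=6: ✓ → 42
ticket_id=7: ✓ → 44
ticket_id=8: ✗
ticket_id=9: ✓ → 67
ticket_id=10: ✓ → 17
ticket_id=11: ✓ → 58
app_sum = 61 + 15 + 95 + 10 + 42 + 44 + 67 + 17 + 58 = 409
—
[net_sum: team in ('net', 'db', 'sec')]
ticket_id=2: ✓ → 61
ticket_id=3: ✓ → 15
ticket_id=4: ✗
ticket_id=5: ✓ → 10
ticket_id=6: ✗
ticket_id=7: ✗
ticket_id=8: ✓ → 6
ticket_id=9: ✓ → 67
ticket_id=10: ✓ → 17
ticket_id=11: ✓ → 58
net_sum = 61 + 15 + 10 + 6 + 67 + 17 + 58 = 234

app_sum=409, net_sum=234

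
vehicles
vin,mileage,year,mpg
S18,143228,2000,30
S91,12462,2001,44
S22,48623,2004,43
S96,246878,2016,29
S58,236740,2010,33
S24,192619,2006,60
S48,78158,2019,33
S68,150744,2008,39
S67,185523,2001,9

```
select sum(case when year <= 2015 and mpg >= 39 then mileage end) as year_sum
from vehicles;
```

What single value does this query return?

404448

vin=S18: ✗
vin=S91: ✓ → 12462
vin=S22: ✓ → 48623
vin=S96: ✗
vin=S58: ✗
vin=S24: ✓ → 192619
vin=S48: ✗
vin=S68: ✓ → 150744
vin=S67: ✗
year_sum = 12462 + 48623 + 192619 + 150744 = 404448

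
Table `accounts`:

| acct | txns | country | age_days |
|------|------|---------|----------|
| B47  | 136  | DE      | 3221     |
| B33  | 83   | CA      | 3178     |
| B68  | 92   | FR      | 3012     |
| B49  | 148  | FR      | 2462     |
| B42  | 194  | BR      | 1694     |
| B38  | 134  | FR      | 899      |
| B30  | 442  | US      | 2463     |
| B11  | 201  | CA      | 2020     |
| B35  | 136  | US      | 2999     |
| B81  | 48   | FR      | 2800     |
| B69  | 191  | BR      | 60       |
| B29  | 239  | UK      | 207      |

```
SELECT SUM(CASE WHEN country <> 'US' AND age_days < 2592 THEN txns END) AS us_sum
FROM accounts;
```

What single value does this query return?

acct=B47: ✗
acct=B33: ✗
acct=B68: ✗
acct=B49: ✓ → 148
acct=B42: ✓ → 194
acct=B38: ✓ → 134
acct=B30: ✗
acct=B11: ✓ → 201
acct=B35: ✗
acct=B81: ✗
acct=B69: ✓ → 191
acct=B29: ✓ → 239
us_sum = 148 + 194 + 134 + 201 + 191 + 239 = 1107

1107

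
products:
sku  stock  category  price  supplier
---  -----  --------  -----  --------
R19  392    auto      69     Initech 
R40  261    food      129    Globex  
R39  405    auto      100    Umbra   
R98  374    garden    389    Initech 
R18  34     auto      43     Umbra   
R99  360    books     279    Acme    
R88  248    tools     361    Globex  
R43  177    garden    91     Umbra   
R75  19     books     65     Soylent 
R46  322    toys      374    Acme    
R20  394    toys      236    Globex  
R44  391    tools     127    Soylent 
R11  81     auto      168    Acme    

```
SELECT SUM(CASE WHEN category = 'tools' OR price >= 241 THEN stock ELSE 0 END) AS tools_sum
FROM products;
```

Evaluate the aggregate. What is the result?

sku=R19: ✗
sku=R40: ✗
sku=R39: ✗
sku=R98: ✓ → 374
sku=R18: ✗
sku=R99: ✓ → 360
sku=R88: ✓ → 248
sku=R43: ✗
sku=R75: ✗
sku=R46: ✓ → 322
sku=R20: ✗
sku=R44: ✓ → 391
sku=R11: ✗
tools_sum = 374 + 360 + 248 + 322 + 391 = 1695

1695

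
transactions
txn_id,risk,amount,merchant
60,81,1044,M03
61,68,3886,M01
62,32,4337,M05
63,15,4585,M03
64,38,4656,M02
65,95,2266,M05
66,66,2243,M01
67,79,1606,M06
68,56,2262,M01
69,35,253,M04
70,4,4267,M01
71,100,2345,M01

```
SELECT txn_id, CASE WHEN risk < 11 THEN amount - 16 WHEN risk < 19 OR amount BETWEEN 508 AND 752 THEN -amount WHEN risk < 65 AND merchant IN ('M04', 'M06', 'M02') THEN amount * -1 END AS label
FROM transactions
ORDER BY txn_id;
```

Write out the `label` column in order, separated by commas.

NULL, NULL, NULL, -4585, -4656, NULL, NULL, NULL, NULL, -253, 4251, NULL

txn_id=60: (no match → NULL) → NULL
txn_id=61: (no match → NULL) → NULL
txn_id=62: (no match → NULL) → NULL
txn_id=63: risk < 19 OR amount BETWEEN 508 AND 752 → -4585
txn_id=64: risk < 65 AND merchant IN ('M04', 'M06', 'M02') → -4656
txn_id=65: (no match → NULL) → NULL
txn_id=66: (no match → NULL) → NULL
txn_id=67: (no match → NULL) → NULL
txn_id=68: (no match → NULL) → NULL
txn_id=69: risk < 65 AND merchant IN ('M04', 'M06', 'M02') → -253
txn_id=70: risk < 11 → 4251
txn_id=71: (no match → NULL) → NULL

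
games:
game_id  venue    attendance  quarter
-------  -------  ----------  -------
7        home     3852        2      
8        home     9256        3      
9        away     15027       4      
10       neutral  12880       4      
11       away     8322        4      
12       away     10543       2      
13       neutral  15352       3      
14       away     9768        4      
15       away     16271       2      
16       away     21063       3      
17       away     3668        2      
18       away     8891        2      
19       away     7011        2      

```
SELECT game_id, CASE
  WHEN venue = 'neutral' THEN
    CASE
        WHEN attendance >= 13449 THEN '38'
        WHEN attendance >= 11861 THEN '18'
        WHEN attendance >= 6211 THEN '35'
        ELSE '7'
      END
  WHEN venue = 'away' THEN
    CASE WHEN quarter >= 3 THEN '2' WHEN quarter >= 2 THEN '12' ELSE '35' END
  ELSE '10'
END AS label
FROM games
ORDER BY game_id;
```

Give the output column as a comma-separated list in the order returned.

10, 10, 2, 18, 2, 12, 38, 2, 12, 2, 12, 12, 12

game_id=7: venue='home' → outer ELSE → 10
game_id=8: venue='home' → outer ELSE → 10
game_id=9: venue='away' → inner[quarter >= 3] → 2
game_id=10: venue='neutral' → inner[attendance >= 11861] → 18
game_id=11: venue='away' → inner[quarter >= 3] → 2
game_id=12: venue='away' → inner[quarter >= 2] → 12
game_id=13: venue='neutral' → inner[attendance >= 13449] → 38
game_id=14: venue='away' → inner[quarter >= 3] → 2
game_id=15: venue='away' → inner[quarter >= 2] → 12
game_id=16: venue='away' → inner[quarter >= 3] → 2
game_id=17: venue='away' → inner[quarter >= 2] → 12
game_id=18: venue='away' → inner[quarter >= 2] → 12
game_id=19: venue='away' → inner[quarter >= 2] → 12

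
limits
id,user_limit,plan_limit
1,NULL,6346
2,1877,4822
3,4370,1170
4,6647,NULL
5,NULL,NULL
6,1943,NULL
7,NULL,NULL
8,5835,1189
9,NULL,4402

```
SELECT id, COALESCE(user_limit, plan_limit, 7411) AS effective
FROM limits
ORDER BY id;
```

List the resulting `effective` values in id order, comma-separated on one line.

6346, 1877, 4370, 6647, 7411, 1943, 7411, 5835, 4402

id=1: user_limit=NULL, plan_limit=6346 → 6346
id=2: user_limit=1877 → 1877
id=3: user_limit=4370 → 4370
id=4: user_limit=6647 → 6647
id=5: user_limit=NULL, plan_limit=NULL, → literal 7411 → 7411
id=6: user_limit=1943 → 1943
id=7: user_limit=NULL, plan_limit=NULL, → literal 7411 → 7411
id=8: user_limit=5835 → 5835
id=9: user_limit=NULL, plan_limit=4402 → 4402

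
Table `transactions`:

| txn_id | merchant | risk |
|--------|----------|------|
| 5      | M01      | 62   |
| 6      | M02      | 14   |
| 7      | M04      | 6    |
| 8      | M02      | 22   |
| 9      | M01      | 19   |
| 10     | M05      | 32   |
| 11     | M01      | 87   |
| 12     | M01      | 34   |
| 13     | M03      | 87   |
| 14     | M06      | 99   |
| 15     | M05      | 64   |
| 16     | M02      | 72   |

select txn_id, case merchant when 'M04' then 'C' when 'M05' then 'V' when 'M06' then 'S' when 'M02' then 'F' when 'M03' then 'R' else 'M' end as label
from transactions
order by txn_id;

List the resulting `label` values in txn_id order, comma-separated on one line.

txn_id=5: ELSE → M
txn_id=6: merchant='M02' → F
txn_id=7: merchant='M04' → C
txn_id=8: merchant='M02' → F
txn_id=9: ELSE → M
txn_id=10: merchant='M05' → V
txn_id=11: ELSE → M
txn_id=12: ELSE → M
txn_id=13: merchant='M03' → R
txn_id=14: merchant='M06' → S
txn_id=15: merchant='M05' → V
txn_id=16: merchant='M02' → F

M, F, C, F, M, V, M, M, R, S, V, F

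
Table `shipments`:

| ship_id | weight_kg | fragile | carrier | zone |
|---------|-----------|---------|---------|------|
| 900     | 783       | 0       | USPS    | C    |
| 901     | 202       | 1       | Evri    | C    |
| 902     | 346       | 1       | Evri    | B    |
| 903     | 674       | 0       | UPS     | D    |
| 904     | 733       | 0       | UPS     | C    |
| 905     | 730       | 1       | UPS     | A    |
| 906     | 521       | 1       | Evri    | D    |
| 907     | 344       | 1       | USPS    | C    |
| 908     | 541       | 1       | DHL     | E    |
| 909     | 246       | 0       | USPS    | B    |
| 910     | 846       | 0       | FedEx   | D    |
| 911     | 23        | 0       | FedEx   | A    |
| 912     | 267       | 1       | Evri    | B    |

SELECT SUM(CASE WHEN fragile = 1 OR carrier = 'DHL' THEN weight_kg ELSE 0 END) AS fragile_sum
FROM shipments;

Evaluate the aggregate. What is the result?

2951

ship_id=900: ✗
ship_id=901: ✓ → 202
ship_id=902: ✓ → 346
ship_id=903: ✗
ship_id=904: ✗
ship_id=905: ✓ → 730
ship_id=906: ✓ → 521
ship_id=907: ✓ → 344
ship_id=908: ✓ → 541
ship_id=909: ✗
ship_id=910: ✗
ship_id=911: ✗
ship_id=912: ✓ → 267
fragile_sum = 202 + 346 + 730 + 521 + 344 + 541 + 267 = 2951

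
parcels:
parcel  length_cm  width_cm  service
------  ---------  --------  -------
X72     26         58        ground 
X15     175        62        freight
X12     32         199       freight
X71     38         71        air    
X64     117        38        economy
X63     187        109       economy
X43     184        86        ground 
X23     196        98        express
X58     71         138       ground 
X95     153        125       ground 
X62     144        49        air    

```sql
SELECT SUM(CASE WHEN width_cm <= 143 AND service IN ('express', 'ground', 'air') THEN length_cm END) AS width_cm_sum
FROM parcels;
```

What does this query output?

parcel=X72: ✓ → 26
parcel=X15: ✗
parcel=X12: ✗
parcel=X71: ✓ → 38
parcel=X64: ✗
parcel=X63: ✗
parcel=X43: ✓ → 184
parcel=X23: ✓ → 196
parcel=X58: ✓ → 71
parcel=X95: ✓ → 153
parcel=X62: ✓ → 144
width_cm_sum = 26 + 38 + 184 + 196 + 71 + 153 + 144 = 812

812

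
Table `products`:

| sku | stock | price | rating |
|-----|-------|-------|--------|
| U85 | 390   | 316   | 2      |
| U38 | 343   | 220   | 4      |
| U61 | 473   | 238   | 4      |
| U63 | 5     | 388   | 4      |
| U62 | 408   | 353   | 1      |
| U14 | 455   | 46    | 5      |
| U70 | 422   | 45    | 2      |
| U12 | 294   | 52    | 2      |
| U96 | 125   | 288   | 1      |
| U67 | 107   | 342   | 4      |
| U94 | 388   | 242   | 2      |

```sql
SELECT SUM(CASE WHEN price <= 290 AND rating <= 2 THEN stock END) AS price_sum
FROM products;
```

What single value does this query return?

sku=U85: ✗
sku=U38: ✗
sku=U61: ✗
sku=U63: ✗
sku=U62: ✗
sku=U14: ✗
sku=U70: ✓ → 422
sku=U12: ✓ → 294
sku=U96: ✓ → 125
sku=U67: ✗
sku=U94: ✓ → 388
price_sum = 422 + 294 + 125 + 388 = 1229

1229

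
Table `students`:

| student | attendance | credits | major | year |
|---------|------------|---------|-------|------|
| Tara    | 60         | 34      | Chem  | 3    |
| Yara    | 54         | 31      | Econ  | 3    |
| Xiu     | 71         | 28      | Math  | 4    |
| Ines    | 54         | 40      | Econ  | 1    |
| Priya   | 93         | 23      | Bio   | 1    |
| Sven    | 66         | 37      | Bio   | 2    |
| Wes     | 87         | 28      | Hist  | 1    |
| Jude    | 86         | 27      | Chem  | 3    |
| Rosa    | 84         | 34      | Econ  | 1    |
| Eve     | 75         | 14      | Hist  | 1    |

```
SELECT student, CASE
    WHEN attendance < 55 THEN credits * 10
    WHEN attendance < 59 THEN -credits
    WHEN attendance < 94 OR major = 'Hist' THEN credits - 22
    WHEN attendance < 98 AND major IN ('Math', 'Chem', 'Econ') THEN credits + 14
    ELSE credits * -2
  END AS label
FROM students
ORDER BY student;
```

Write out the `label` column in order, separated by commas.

student=Eve: attendance < 94 OR major = 'Hist' → -8
student=Ines: attendance < 55 → 400
student=Jude: attendance < 94 OR major = 'Hist' → 5
student=Priya: attendance < 94 OR major = 'Hist' → 1
student=Rosa: attendance < 94 OR major = 'Hist' → 12
student=Sven: attendance < 94 OR major = 'Hist' → 15
student=Tara: attendance < 94 OR major = 'Hist' → 12
student=Wes: attendance < 94 OR major = 'Hist' → 6
student=Xiu: attendance < 94 OR major = 'Hist' → 6
student=Yara: attendance < 55 → 310

-8, 400, 5, 1, 12, 15, 12, 6, 6, 310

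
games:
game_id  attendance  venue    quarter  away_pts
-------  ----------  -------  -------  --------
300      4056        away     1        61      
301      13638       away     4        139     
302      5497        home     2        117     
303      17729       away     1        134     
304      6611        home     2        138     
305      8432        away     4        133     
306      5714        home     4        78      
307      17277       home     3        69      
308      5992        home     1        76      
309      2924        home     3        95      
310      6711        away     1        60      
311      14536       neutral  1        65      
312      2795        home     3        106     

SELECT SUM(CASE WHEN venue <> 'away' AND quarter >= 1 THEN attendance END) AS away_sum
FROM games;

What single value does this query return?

game_id=300: ✗
game_id=301: ✗
game_id=302: ✓ → 5497
game_id=303: ✗
game_id=304: ✓ → 6611
game_id=305: ✗
game_id=306: ✓ → 5714
game_id=307: ✓ → 17277
game_id=308: ✓ → 5992
game_id=309: ✓ → 2924
game_id=310: ✗
game_id=311: ✓ → 14536
game_id=312: ✓ → 2795
away_sum = 5497 + 6611 + 5714 + 17277 + 5992 + 2924 + 14536 + 2795 = 61346

61346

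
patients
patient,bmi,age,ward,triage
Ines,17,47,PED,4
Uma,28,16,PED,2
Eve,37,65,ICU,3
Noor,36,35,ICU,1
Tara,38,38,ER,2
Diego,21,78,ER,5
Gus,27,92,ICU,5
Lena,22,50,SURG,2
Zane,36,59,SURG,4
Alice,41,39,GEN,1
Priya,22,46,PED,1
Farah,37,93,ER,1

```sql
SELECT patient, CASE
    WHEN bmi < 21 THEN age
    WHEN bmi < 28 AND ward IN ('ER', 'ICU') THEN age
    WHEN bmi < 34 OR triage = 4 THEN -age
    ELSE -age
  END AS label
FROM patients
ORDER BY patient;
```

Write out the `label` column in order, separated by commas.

patient=Alice: ELSE → -39
patient=Diego: bmi < 28 AND ward IN ('ER', 'ICU') → 78
patient=Eve: ELSE → -65
patient=Farah: ELSE → -93
patient=Gus: bmi < 28 AND ward IN ('ER', 'ICU') → 92
patient=Ines: bmi < 21 → 47
patient=Lena: bmi < 34 OR triage = 4 → -50
patient=Noor: ELSE → -35
patient=Priya: bmi < 34 OR triage = 4 → -46
patient=Tara: ELSE → -38
patient=Uma: bmi < 34 OR triage = 4 → -16
patient=Zane: bmi < 34 OR triage = 4 → -59

-39, 78, -65, -93, 92, 47, -50, -35, -46, -38, -16, -59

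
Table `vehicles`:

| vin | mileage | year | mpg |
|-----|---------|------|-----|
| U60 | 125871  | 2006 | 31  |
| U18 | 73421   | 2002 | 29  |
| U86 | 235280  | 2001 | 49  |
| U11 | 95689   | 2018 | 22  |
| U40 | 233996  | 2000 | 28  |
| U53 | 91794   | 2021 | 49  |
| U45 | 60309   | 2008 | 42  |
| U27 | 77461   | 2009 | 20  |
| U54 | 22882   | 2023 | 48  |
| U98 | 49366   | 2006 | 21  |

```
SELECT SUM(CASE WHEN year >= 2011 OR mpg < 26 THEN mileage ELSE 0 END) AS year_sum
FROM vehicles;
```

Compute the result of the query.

337192

vin=U60: ✗
vin=U18: ✗
vin=U86: ✗
vin=U11: ✓ → 95689
vin=U40: ✗
vin=U53: ✓ → 91794
vin=U45: ✗
vin=U27: ✓ → 77461
vin=U54: ✓ → 22882
vin=U98: ✓ → 49366
year_sum = 95689 + 91794 + 77461 + 22882 + 49366 = 337192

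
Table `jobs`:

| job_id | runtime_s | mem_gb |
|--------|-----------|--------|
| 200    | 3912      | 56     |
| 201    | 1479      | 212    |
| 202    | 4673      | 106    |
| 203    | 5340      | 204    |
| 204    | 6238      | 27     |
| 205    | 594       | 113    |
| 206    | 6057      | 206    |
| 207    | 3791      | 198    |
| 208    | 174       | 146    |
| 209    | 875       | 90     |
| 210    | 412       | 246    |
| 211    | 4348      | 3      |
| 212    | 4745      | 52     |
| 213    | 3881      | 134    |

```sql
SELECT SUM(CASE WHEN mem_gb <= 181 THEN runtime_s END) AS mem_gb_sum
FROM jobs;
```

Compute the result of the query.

29440

job_id=200: ✓ → 3912
job_id=201: ✗
job_id=202: ✓ → 4673
job_id=203: ✗
job_id=204: ✓ → 6238
job_id=205: ✓ → 594
job_id=206: ✗
job_id=207: ✗
job_id=208: ✓ → 174
job_id=209: ✓ → 875
job_id=210: ✗
job_id=211: ✓ → 4348
job_id=212: ✓ → 4745
job_id=213: ✓ → 3881
mem_gb_sum = 3912 + 4673 + 6238 + 594 + 174 + 875 + 4348 + 4745 + 3881 = 29440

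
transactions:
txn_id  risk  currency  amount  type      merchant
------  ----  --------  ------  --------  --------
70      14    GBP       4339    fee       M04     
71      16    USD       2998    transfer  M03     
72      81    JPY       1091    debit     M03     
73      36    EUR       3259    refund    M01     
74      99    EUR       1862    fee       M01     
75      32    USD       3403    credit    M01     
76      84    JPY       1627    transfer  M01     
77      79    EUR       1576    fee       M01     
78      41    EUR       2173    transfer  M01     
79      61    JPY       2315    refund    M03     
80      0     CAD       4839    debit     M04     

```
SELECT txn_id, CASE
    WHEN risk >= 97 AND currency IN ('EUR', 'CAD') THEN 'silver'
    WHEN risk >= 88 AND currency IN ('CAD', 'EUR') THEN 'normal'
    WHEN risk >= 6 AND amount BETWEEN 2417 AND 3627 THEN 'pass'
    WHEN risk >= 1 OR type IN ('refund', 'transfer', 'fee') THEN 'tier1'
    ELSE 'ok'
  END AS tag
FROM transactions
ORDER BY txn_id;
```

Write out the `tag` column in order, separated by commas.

txn_id=70: risk >= 1 OR type IN ('refund', 'transfer', 'fee') → tier1
txn_id=71: risk >= 6 AND amount BETWEEN 2417 AND 3627 → pass
txn_id=72: risk >= 1 OR type IN ('refund', 'transfer', 'fee') → tier1
txn_id=73: risk >= 6 AND amount BETWEEN 2417 AND 3627 → pass
txn_id=74: risk >= 97 AND currency IN ('EUR', 'CAD') → silver
txn_id=75: risk >= 6 AND amount BETWEEN 2417 AND 3627 → pass
txn_id=76: risk >= 1 OR type IN ('refund', 'transfer', 'fee') → tier1
txn_id=77: risk >= 1 OR type IN ('refund', 'transfer', 'fee') → tier1
txn_id=78: risk >= 1 OR type IN ('refund', 'transfer', 'fee') → tier1
txn_id=79: risk >= 1 OR type IN ('refund', 'transfer', 'fee') → tier1
txn_id=80: ELSE → ok

tier1, pass, tier1, pass, silver, pass, tier1, tier1, tier1, tier1, ok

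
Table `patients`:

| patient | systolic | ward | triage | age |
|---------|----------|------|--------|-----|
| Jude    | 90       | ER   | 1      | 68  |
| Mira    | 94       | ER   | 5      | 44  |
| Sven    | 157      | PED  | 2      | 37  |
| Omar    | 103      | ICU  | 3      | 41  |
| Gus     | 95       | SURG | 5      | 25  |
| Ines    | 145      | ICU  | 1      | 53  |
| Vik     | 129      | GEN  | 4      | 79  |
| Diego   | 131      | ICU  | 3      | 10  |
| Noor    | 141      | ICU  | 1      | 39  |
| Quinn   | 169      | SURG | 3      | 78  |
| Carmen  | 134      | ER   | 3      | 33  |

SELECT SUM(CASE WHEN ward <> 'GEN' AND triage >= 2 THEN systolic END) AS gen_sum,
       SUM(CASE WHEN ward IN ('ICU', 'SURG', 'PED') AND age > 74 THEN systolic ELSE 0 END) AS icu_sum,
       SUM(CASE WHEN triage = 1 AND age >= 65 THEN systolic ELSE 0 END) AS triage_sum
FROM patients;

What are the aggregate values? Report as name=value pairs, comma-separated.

[gen_sum: ward <> 'GEN' AND triage >= 2]
patient=Jude: ✗
patient=Mira: ✓ → 94
patient=Sven: ✓ → 157
patient=Omar: ✓ → 103
patient=Gus: ✓ → 95
patient=Ines: ✗
patient=Vik: ✗
patient=Diego: ✓ → 131
patient=Noor: ✗
patient=Quinn: ✓ → 169
patient=Carmen: ✓ → 134
gen_sum = 94 + 157 + 103 + 95 + 131 + 169 + 134 = 883
—
[icu_sum: ward IN ('ICU', 'SURG', 'PED') AND age > 74]
patient=Jude: ✗
patient=Mira: ✗
patient=Sven: ✗
patient=Omar: ✗
patient=Gus: ✗
patient=Ines: ✗
patient=Vik: ✗
patient=Diego: ✗
patient=Noor: ✗
patient=Quinn: ✓ → 169
patient=Carmen: ✗
icu_sum = 169
—
[triage_sum: triage = 1 AND age >= 65]
patient=Jude: ✓ → 90
patient=Mira: ✗
patient=Sven: ✗
patient=Omar: ✗
patient=Gus: ✗
patient=Ines: ✗
patient=Vik: ✗
patient=Diego: ✗
patient=Noor: ✗
patient=Quinn: ✗
patient=Carmen: ✗
triage_sum = 90

gen_sum=883, icu_sum=169, triage_sum=90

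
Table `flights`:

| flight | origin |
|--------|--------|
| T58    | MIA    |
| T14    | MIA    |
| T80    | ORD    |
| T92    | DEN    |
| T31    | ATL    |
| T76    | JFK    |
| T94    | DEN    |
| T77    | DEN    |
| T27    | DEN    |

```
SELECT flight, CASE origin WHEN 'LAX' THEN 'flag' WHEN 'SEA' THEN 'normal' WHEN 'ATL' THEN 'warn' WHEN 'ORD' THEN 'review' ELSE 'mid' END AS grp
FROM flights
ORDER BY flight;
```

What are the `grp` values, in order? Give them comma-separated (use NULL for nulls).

mid, mid, warn, mid, mid, mid, review, mid, mid

flight=T14: ELSE → mid
flight=T27: ELSE → mid
flight=T31: origin='ATL' → warn
flight=T58: ELSE → mid
flight=T76: ELSE → mid
flight=T77: ELSE → mid
flight=T80: origin='ORD' → review
flight=T92: ELSE → mid
flight=T94: ELSE → mid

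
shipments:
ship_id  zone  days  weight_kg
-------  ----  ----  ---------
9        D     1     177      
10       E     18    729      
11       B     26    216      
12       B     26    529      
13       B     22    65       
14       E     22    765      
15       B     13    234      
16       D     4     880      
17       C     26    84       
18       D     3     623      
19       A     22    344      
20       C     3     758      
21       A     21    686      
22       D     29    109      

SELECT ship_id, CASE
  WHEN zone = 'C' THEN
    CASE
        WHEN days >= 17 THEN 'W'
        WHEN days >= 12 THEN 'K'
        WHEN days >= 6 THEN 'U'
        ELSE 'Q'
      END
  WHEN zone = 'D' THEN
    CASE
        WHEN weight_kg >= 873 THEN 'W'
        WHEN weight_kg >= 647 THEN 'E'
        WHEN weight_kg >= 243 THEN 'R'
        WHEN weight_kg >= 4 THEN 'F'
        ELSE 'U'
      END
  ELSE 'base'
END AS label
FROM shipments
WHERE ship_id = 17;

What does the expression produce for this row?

W

ship_id = 17: zone=C, days=26, weight_kg=84.
zone='C' → inner[days >= 17] → W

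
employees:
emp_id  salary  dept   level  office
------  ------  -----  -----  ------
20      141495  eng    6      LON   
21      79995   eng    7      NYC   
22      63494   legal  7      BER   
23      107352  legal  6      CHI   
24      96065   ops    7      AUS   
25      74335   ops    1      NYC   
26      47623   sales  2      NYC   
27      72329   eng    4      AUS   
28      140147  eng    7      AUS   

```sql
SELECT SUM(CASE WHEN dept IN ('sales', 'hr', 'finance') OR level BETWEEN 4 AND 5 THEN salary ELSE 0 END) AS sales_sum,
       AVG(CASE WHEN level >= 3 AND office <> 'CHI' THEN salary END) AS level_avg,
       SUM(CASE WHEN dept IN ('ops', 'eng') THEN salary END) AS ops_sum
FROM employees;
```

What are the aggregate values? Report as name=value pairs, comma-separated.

[sales_sum: dept IN ('sales', 'hr', 'finance') OR level BETWEEN 4 AND 5]
emp_id=20: ✗
emp_id=21: ✗
emp_id=22: ✗
emp_id=23: ✗
emp_id=24: ✗
emp_id=25: ✗
emp_id=26: ✓ → 47623
emp_id=27: ✓ → 72329
emp_id=28: ✗
sales_sum = 47623 + 72329 = 119952
—
[level_avg: level >= 3 AND office <> 'CHI']
emp_id=20: ✓ → 141495
emp_id=21: ✓ → 79995
emp_id=22: ✓ → 63494
emp_id=23: ✗
emp_id=24: ✓ → 96065
emp_id=25: ✗
emp_id=26: ✗
emp_id=27: ✓ → 72329
emp_id=28: ✓ → 140147
level_avg = (141495 + 79995 + 63494 + 96065 + 72329 + 140147) / 6 = 98920.8333333333
—
[ops_sum: dept IN ('ops', 'eng')]
emp_id=20: ✓ → 141495
emp_id=21: ✓ → 79995
emp_id=22: ✗
emp_id=23: ✗
emp_id=24: ✓ → 96065
emp_id=25: ✓ → 74335
emp_id=26: ✗
emp_id=27: ✓ → 72329
emp_id=28: ✓ → 140147
ops_sum = 141495 + 79995 + 96065 + 74335 + 72329 + 140147 = 604366

sales_sum=119952, level_avg=98920.8333333333, ops_sum=604366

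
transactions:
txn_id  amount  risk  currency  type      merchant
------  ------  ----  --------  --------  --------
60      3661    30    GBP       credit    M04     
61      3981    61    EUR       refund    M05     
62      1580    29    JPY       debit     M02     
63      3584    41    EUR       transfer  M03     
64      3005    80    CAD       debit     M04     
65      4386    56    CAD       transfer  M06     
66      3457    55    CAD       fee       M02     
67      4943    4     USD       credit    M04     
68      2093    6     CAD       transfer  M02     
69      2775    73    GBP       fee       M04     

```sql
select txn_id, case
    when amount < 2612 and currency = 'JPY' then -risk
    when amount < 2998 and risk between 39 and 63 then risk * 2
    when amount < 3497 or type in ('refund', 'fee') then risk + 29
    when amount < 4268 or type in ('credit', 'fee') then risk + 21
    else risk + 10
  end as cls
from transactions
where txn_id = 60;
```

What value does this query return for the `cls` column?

51

txn_id = 60: amount=3661, risk=30, currency=GBP, type=credit, merchant=M04.
amount < 2612 and currency = 'JPY' → false
amount < 2998 and risk between 39 and 63 → false
amount < 3497 or type in ('refund', 'fee') → false
amount < 4268 or type in ('credit', 'fee') → true → 51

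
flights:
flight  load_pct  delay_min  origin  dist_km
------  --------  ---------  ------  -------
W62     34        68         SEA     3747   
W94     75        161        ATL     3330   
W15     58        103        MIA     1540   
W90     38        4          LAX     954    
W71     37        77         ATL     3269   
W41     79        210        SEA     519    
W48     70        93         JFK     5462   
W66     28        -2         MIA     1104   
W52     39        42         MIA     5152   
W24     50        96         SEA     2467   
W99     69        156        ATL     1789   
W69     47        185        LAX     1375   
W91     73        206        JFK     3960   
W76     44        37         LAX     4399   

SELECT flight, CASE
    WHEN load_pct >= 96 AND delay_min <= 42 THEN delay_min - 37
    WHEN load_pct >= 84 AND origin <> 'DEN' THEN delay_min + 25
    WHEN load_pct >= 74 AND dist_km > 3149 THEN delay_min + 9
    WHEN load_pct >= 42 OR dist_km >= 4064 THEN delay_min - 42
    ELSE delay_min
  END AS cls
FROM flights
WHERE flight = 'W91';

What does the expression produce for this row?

flight = W91: load_pct=73, delay_min=206, origin=JFK, dist_km=3960.
load_pct >= 96 AND delay_min <= 42 → false
load_pct >= 84 AND origin <> 'DEN' → false
load_pct >= 74 AND dist_km > 3149 → false
load_pct >= 42 OR dist_km >= 4064 → true → 164

164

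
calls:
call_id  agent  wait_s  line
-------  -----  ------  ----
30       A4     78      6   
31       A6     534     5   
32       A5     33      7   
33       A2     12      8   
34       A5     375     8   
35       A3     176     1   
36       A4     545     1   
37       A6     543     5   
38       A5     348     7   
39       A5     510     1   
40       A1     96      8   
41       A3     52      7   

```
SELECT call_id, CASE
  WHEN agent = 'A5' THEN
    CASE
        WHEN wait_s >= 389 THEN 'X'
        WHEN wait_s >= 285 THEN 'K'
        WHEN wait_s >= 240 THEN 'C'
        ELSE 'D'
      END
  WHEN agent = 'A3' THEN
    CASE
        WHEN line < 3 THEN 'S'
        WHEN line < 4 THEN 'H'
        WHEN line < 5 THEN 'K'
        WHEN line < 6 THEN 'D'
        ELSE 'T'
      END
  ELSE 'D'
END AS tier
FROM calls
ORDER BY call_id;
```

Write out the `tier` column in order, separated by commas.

D, D, D, D, K, S, D, D, K, X, D, T

call_id=30: agent='A4' → outer ELSE → D
call_id=31: agent='A6' → outer ELSE → D
call_id=32: agent='A5' → inner[ELSE] → D
call_id=33: agent='A2' → outer ELSE → D
call_id=34: agent='A5' → inner[wait_s >= 285] → K
call_id=35: agent='A3' → inner[line < 3] → S
call_id=36: agent='A4' → outer ELSE → D
call_id=37: agent='A6' → outer ELSE → D
call_id=38: agent='A5' → inner[wait_s >= 285] → K
call_id=39: agent='A5' → inner[wait_s >= 389] → X
call_id=40: agent='A1' → outer ELSE → D
call_id=41: agent='A3' → inner[ELSE] → T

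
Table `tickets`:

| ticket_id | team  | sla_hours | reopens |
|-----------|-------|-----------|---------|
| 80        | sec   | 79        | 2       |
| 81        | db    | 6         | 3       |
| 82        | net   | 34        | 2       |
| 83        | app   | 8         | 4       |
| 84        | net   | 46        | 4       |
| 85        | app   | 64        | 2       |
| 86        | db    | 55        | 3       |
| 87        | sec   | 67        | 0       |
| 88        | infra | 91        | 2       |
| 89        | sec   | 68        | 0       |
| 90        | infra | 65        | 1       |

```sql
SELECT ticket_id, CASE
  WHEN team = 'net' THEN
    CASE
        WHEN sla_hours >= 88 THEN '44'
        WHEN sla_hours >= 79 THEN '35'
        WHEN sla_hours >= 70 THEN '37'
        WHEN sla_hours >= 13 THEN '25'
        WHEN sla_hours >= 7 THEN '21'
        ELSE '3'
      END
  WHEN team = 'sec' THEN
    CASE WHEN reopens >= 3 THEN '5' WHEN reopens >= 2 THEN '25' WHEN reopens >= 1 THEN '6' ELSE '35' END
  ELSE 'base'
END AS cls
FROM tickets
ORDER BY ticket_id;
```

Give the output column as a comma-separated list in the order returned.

25, base, 25, base, 25, base, base, 35, base, 35, base

ticket_id=80: team='sec' → inner[reopens >= 2] → 25
ticket_id=81: team='db' → outer ELSE → base
ticket_id=82: team='net' → inner[sla_hours >= 13] → 25
ticket_id=83: team='app' → outer ELSE → base
ticket_id=84: team='net' → inner[sla_hours >= 13] → 25
ticket_id=85: team='app' → outer ELSE → base
ticket_id=86: team='db' → outer ELSE → base
ticket_id=87: team='sec' → inner[ELSE] → 35
ticket_id=88: team='infra' → outer ELSE → base
ticket_id=89: team='sec' → inner[ELSE] → 35
ticket_id=90: team='infra' → outer ELSE → base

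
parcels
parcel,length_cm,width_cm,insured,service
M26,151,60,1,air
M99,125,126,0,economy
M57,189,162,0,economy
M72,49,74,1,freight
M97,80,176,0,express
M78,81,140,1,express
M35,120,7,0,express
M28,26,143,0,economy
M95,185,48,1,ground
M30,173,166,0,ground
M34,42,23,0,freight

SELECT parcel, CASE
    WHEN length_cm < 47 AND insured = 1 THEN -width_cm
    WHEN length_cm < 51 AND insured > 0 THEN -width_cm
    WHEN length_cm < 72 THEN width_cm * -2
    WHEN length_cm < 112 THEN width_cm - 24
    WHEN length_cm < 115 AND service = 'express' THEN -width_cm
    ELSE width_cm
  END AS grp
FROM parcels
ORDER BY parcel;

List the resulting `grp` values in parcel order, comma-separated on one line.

60, -286, 166, -46, 7, 162, -74, 116, 48, 152, 126

parcel=M26: ELSE → 60
parcel=M28: length_cm < 72 → -286
parcel=M30: ELSE → 166
parcel=M34: length_cm < 72 → -46
parcel=M35: ELSE → 7
parcel=M57: ELSE → 162
parcel=M72: length_cm < 51 AND insured > 0 → -74
parcel=M78: length_cm < 112 → 116
parcel=M95: ELSE → 48
parcel=M97: length_cm < 112 → 152
parcel=M99: ELSE → 126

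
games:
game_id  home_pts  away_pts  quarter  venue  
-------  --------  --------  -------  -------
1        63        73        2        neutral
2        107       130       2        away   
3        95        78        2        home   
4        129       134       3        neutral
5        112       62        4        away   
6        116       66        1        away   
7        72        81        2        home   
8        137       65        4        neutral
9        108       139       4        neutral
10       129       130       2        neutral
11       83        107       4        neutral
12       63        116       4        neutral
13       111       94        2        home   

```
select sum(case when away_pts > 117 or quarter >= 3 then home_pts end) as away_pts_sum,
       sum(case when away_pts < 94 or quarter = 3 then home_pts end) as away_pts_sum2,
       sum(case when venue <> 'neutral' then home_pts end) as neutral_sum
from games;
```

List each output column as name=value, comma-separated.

away_pts_sum=868, away_pts_sum2=724, neutral_sum=613

[away_pts_sum: away_pts > 117 or quarter >= 3]
game_id=1: ✗
game_id=2: ✓ → 107
game_id=3: ✗
game_id=4: ✓ → 129
game_id=5: ✓ → 112
game_id=6: ✗
game_id=7: ✗
game_id=8: ✓ → 137
game_id=9: ✓ → 108
game_id=10: ✓ → 129
game_id=11: ✓ → 83
game_id=12: ✓ → 63
game_id=13: ✗
away_pts_sum = 107 + 129 + 112 + 137 + 108 + 129 + 83 + 63 = 868
—
[away_pts_sum2: away_pts < 94 or quarter = 3]
game_id=1: ✓ → 63
game_id=2: ✗
game_id=3: ✓ → 95
game_id=4: ✓ → 129
game_id=5: ✓ → 112
game_id=6: ✓ → 116
game_id=7: ✓ → 72
game_id=8: ✓ → 137
game_id=9: ✗
game_id=10: ✗
game_id=11: ✗
game_id=12: ✗
game_id=13: ✗
away_pts_sum2 = 63 + 95 + 129 + 112 + 116 + 72 + 137 = 724
—
[neutral_sum: venue <> 'neutral']
game_id=1: ✗
game_id=2: ✓ → 107
game_id=3: ✓ → 95
game_id=4: ✗
game_id=5: ✓ → 112
game_id=6: ✓ → 116
game_id=7: ✓ → 72
game_id=8: ✗
game_id=9: ✗
game_id=10: ✗
game_id=11: ✗
game_id=12: ✗
game_id=13: ✓ → 111
neutral_sum = 107 + 95 + 112 + 116 + 72 + 111 = 613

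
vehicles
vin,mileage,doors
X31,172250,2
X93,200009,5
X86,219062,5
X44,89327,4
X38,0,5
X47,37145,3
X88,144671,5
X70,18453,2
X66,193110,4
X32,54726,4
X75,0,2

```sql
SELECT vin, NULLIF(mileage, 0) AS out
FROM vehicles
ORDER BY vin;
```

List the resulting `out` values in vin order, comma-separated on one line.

vin=X31: mileage=172250 vs 0: differ → 172250
vin=X32: mileage=54726 vs 0: differ → 54726
vin=X38: mileage=0 vs 0: equal → NULL
vin=X44: mileage=89327 vs 0: differ → 89327
vin=X47: mileage=37145 vs 0: differ → 37145
vin=X66: mileage=193110 vs 0: differ → 193110
vin=X70: mileage=18453 vs 0: differ → 18453
vin=X75: mileage=0 vs 0: equal → NULL
vin=X86: mileage=219062 vs 0: differ → 219062
vin=X88: mileage=144671 vs 0: differ → 144671
vin=X93: mileage=200009 vs 0: differ → 200009

172250, 54726, NULL, 89327, 37145, 193110, 18453, NULL, 219062, 144671, 200009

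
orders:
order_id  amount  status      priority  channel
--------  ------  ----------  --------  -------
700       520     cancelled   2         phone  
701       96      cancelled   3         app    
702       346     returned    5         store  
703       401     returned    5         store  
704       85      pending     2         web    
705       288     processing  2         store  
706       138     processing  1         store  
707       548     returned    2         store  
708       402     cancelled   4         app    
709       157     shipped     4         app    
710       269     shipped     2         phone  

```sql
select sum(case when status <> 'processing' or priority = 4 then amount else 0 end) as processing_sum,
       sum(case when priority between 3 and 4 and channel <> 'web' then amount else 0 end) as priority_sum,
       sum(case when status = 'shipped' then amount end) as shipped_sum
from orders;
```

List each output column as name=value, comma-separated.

processing_sum=2824, priority_sum=655, shipped_sum=426

[processing_sum: status <> 'processing' or priority = 4]
order_id=700: ✓ → 520
order_id=701: ✓ → 96
order_id=702: ✓ → 346
order_id=703: ✓ → 401
order_id=704: ✓ → 85
order_id=705: ✗
order_id=706: ✗
order_id=707: ✓ → 548
order_id=708: ✓ → 402
order_id=709: ✓ → 157
order_id=710: ✓ → 269
processing_sum = 520 + 96 + 346 + 401 + 85 + 548 + 402 + 157 + 269 = 2824
—
[priority_sum: priority between 3 and 4 and channel <> 'web']
order_id=700: ✗
order_id=701: ✓ → 96
order_id=702: ✗
order_id=703: ✗
order_id=704: ✗
order_id=705: ✗
order_id=706: ✗
order_id=707: ✗
order_id=708: ✓ → 402
order_id=709: ✓ → 157
order_id=710: ✗
priority_sum = 96 + 402 + 157 = 655
—
[shipped_sum: status = 'shipped']
order_id=700: ✗
order_id=701: ✗
order_id=702: ✗
order_id=703: ✗
order_id=704: ✗
order_id=705: ✗
order_id=706: ✗
order_id=707: ✗
order_id=708: ✗
order_id=709: ✓ → 157
order_id=710: ✓ → 269
shipped_sum = 157 + 269 = 426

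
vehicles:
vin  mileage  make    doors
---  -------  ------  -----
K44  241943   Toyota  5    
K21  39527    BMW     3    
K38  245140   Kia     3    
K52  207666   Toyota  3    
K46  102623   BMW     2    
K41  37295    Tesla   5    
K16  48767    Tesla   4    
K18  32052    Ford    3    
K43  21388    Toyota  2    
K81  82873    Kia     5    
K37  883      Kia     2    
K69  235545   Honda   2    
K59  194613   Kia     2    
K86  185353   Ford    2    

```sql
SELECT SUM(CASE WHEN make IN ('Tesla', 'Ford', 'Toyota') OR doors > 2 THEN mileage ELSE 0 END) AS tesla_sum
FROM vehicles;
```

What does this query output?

vin=K44: ✓ → 241943
vin=K21: ✓ → 39527
vin=K38: ✓ → 245140
vin=K52: ✓ → 207666
vin=K46: ✗
vin=K41: ✓ → 37295
vin=K16: ✓ → 48767
vin=K18: ✓ → 32052
vin=K43: ✓ → 21388
vin=K81: ✓ → 82873
vin=K37: ✗
vin=K69: ✗
vin=K59: ✗
vin=K86: ✓ → 185353
tesla_sum = 241943 + 39527 + 245140 + 207666 + 37295 + 48767 + 32052 + 21388 + 82873 + 185353 = 1142004

1142004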